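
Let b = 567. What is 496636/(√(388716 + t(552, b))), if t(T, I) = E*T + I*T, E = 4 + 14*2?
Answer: 248318*√179841/179841 ≈ 585.55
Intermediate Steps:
E = 32 (E = 4 + 28 = 32)
t(T, I) = 32*T + I*T
496636/(√(388716 + t(552, b))) = 496636/(√(388716 + 552*(32 + 567))) = 496636/(√(388716 + 552*599)) = 496636/(√(388716 + 330648)) = 496636/(√719364) = 496636/((2*√179841)) = 496636*(√179841/359682) = 248318*√179841/179841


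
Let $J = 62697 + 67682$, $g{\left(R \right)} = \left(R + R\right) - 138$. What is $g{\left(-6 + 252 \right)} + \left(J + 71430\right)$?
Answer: $202163$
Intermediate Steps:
$g{\left(R \right)} = -138 + 2 R$ ($g{\left(R \right)} = 2 R - 138 = -138 + 2 R$)
$J = 130379$
$g{\left(-6 + 252 \right)} + \left(J + 71430\right) = \left(-138 + 2 \left(-6 + 252\right)\right) + \left(130379 + 71430\right) = \left(-138 + 2 \cdot 246\right) + 201809 = \left(-138 + 492\right) + 201809 = 354 + 201809 = 202163$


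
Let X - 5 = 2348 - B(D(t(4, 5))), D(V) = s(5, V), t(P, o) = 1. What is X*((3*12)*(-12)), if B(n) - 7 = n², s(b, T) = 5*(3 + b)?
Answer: -322272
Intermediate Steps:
s(b, T) = 15 + 5*b
D(V) = 40 (D(V) = 15 + 5*5 = 15 + 25 = 40)
B(n) = 7 + n²
X = 746 (X = 5 + (2348 - (7 + 40²)) = 5 + (2348 - (7 + 1600)) = 5 + (2348 - 1*1607) = 5 + (2348 - 1607) = 5 + 741 = 746)
X*((3*12)*(-12)) = 746*((3*12)*(-12)) = 746*(36*(-12)) = 746*(-432) = -322272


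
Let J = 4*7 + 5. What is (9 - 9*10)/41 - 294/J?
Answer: -4909/451 ≈ -10.885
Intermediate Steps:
J = 33 (J = 28 + 5 = 33)
(9 - 9*10)/41 - 294/J = (9 - 9*10)/41 - 294/33 = (9 - 90)*(1/41) - 294*1/33 = -81*1/41 - 98/11 = -81/41 - 98/11 = -4909/451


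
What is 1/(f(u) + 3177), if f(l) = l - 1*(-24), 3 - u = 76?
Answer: 1/3128 ≈ 0.00031969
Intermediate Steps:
u = -73 (u = 3 - 1*76 = 3 - 76 = -73)
f(l) = 24 + l (f(l) = l + 24 = 24 + l)
1/(f(u) + 3177) = 1/((24 - 73) + 3177) = 1/(-49 + 3177) = 1/3128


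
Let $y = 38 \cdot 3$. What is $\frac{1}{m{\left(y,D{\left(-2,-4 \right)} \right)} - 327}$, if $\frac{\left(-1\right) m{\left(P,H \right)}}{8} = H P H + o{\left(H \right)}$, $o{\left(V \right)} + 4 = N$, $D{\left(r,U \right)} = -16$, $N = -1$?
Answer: $- \frac{1}{233759} \approx -4.2779 \cdot 10^{-6}$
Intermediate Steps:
$y = 114$
$o{\left(V \right)} = -5$ ($o{\left(V \right)} = -4 - 1 = -5$)
$m{\left(P,H \right)} = 40 - 8 P H^{2}$ ($m{\left(P,H \right)} = - 8 \left(H P H - 5\right) = - 8 \left(P H^{2} - 5\right) = - 8 \left(-5 + P H^{2}\right) = 40 - 8 P H^{2}$)
$\frac{1}{m{\left(y,D{\left(-2,-4 \right)} \right)} - 327} = \frac{1}{\left(40 - 912 \left(-16\right)^{2}\right) - 327} = \frac{1}{\left(40 - 912 \cdot 256\right) - 327} = \frac{1}{\left(40 - 233472\right) - 327} = \frac{1}{-233432 - 327} = \frac{1}{-233759} = - \frac{1}{233759}$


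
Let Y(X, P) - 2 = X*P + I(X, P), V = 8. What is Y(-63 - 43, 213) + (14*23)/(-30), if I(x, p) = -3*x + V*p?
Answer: -308471/15 ≈ -20565.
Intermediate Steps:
I(x, p) = -3*x + 8*p
Y(X, P) = 2 - 3*X + 8*P + P*X (Y(X, P) = 2 + (X*P + (-3*X + 8*P)) = 2 + (P*X + (-3*X + 8*P)) = 2 + (-3*X + 8*P + P*X) = 2 - 3*X + 8*P + P*X)
Y(-63 - 43, 213) + (14*23)/(-30) = (2 - 3*(-63 - 43) + 8*213 + 213*(-63 - 43)) + (14*23)/(-30) = (2 - 3*(-106) + 1704 + 213*(-106)) + 322*(-1/30) = (2 + 318 + 1704 - 22578) - 161/15 = -20554 - 161/15 = -308471/15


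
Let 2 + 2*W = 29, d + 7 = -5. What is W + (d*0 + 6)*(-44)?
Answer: -501/2 ≈ -250.50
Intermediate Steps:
d = -12 (d = -7 - 5 = -12)
W = 27/2 (W = -1 + (½)*29 = -1 + 29/2 = 27/2 ≈ 13.500)
W + (d*0 + 6)*(-44) = 27/2 + (-12*0 + 6)*(-44) = 27/2 + (0 + 6)*(-44) = 27/2 + 6*(-44) = 27/2 - 264 = -501/2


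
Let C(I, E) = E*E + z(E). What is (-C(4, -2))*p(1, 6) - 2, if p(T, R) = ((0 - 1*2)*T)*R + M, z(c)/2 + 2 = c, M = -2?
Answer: -58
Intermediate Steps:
z(c) = -4 + 2*c
C(I, E) = -4 + E**2 + 2*E (C(I, E) = E*E + (-4 + 2*E) = E**2 + (-4 + 2*E) = -4 + E**2 + 2*E)
p(T, R) = -2 - 2*R*T (p(T, R) = ((0 - 1*2)*T)*R - 2 = ((0 - 2)*T)*R - 2 = (-2*T)*R - 2 = -2*R*T - 2 = -2 - 2*R*T)
(-C(4, -2))*p(1, 6) - 2 = (-(-4 + (-2)**2 + 2*(-2)))*(-2 - 2*6*1) - 2 = (-(-4 + 4 - 4))*(-2 - 12) - 2 = -1*(-4)*(-14) - 2 = 4*(-14) - 2 = -56 - 2 = -58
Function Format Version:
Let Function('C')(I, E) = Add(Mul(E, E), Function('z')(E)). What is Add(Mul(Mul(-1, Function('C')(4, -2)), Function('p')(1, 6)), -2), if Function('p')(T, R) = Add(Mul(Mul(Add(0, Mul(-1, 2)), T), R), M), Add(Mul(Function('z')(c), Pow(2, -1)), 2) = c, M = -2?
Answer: -58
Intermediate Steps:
Function('z')(c) = Add(-4, Mul(2, c))
Function('C')(I, E) = Add(-4, Pow(E, 2), Mul(2, E)) (Function('C')(I, E) = Add(Mul(E, E), Add(-4, Mul(2, E))) = Add(Pow(E, 2), Add(-4, Mul(2, E))) = Add(-4, Pow(E, 2), Mul(2, E)))
Function('p')(T, R) = Add(-2, Mul(-2, R, T)) (Function('p')(T, R) = Add(Mul(Mul(Add(0, Mul(-1, 2)), T), R), -2) = Add(Mul(Mul(Add(0, -2), T), R), -2) = Add(Mul(Mul(-2, T), R), -2) = Add(Mul(-2, R, T), -2) = Add(-2, Mul(-2, R, T)))
Add(Mul(Mul(-1, Function('C')(4, -2)), Function('p')(1, 6)), -2) = Add(Mul(Mul(-1, Add(-4, Pow(-2, 2), Mul(2, -2))), Add(-2, Mul(-2, 6, 1))), -2) = Add(Mul(Mul(-1, Add(-4, 4, -4)), Add(-2, -12)), -2) = Add(Mul(Mul(-1, -4), -14), -2) = Add(Mul(4, -14), -2) = Add(-56, -2) = -58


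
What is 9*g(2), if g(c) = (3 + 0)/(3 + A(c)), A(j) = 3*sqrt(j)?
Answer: -9 + 9*sqrt(2) ≈ 3.7279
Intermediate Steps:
g(c) = 3/(3 + 3*sqrt(c)) (g(c) = (3 + 0)/(3 + 3*sqrt(c)) = 3/(3 + 3*sqrt(c)))
9*g(2) = 9/(1 + sqrt(2))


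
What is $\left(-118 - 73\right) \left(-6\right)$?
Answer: $1146$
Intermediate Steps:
$\left(-118 - 73\right) \left(-6\right) = \left(-191\right) \left(-6\right) = 1146$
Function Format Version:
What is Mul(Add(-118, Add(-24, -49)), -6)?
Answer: 1146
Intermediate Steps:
Mul(Add(-118, Add(-24, -49)), -6) = Mul(Add(-118, -73), -6) = Mul(-191, -6) = 1146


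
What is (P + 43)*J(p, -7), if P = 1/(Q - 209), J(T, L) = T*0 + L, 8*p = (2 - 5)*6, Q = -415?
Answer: -187817/624 ≈ -300.99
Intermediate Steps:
p = -9/4 (p = ((2 - 5)*6)/8 = (-3*6)/8 = (⅛)*(-18) = -9/4 ≈ -2.2500)
J(T, L) = L (J(T, L) = 0 + L = L)
P = -1/624 (P = 1/(-415 - 209) = 1/(-624) = -1/624 ≈ -0.0016026)
(P + 43)*J(p, -7) = (-1/624 + 43)*(-7) = (26831/624)*(-7) = -187817/624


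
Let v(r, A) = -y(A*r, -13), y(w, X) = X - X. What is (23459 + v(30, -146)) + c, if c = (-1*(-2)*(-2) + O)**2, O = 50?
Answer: 25575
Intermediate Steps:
y(w, X) = 0
v(r, A) = 0 (v(r, A) = -1*0 = 0)
c = 2116 (c = (-1*(-2)*(-2) + 50)**2 = (2*(-2) + 50)**2 = (-4 + 50)**2 = 46**2 = 2116)
(23459 + v(30, -146)) + c = (23459 + 0) + 2116 = 23459 + 2116 = 25575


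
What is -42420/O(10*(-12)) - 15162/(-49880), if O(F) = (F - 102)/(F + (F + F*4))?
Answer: -126954295503/922780 ≈ -1.3758e+5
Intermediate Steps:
O(F) = (-102 + F)/(6*F) (O(F) = (-102 + F)/(F + (F + 4*F)) = (-102 + F)/(F + 5*F) = (-102 + F)/((6*F)) = (-102 + F)*(1/(6*F)) = (-102 + F)/(6*F))
-42420/O(10*(-12)) - 15162/(-49880) = -42420*(-720/(-102 + 10*(-12))) - 15162/(-49880) = -42420*(-720/(-102 - 120)) - 15162*(-1/49880) = -42420/((⅙)*(-1/120)*(-222)) + 7581/24940 = -42420/37/120 + 7581/24940 = -42420*120/37 + 7581/24940 = -5090400/37 + 7581/24940 = -126954295503/922780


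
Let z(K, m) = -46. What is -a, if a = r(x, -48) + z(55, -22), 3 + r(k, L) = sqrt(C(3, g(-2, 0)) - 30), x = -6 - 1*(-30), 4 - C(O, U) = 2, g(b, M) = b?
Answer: 49 - 2*I*sqrt(7) ≈ 49.0 - 5.2915*I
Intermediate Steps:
C(O, U) = 2 (C(O, U) = 4 - 1*2 = 4 - 2 = 2)
x = 24 (x = -6 + 30 = 24)
r(k, L) = -3 + 2*I*sqrt(7) (r(k, L) = -3 + sqrt(2 - 30) = -3 + sqrt(-28) = -3 + 2*I*sqrt(7))
a = -49 + 2*I*sqrt(7) (a = (-3 + 2*I*sqrt(7)) - 46 = -49 + 2*I*sqrt(7) ≈ -49.0 + 5.2915*I)
-a = -(-49 + 2*I*sqrt(7)) = 49 - 2*I*sqrt(7)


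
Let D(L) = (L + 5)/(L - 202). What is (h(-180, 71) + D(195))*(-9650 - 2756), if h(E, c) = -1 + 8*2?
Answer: 1178570/7 ≈ 1.6837e+5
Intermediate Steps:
h(E, c) = 15 (h(E, c) = -1 + 16 = 15)
D(L) = (5 + L)/(-202 + L)
(h(-180, 71) + D(195))*(-9650 - 2756) = (15 + (5 + 195)/(-202 + 195))*(-9650 - 2756) = (15 + 200/(-7))*(-12406) = (15 - ⅐*200)*(-12406) = (15 - 200/7)*(-12406) = -95/7*(-12406) = 1178570/7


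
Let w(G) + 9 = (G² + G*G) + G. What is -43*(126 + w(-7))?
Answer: -8944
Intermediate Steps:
w(G) = -9 + G + 2*G² (w(G) = -9 + ((G² + G*G) + G) = -9 + ((G² + G²) + G) = -9 + (2*G² + G) = -9 + (G + 2*G²) = -9 + G + 2*G²)
-43*(126 + w(-7)) = -43*(126 + (-9 - 7 + 2*(-7)²)) = -43*(126 + (-9 - 7 + 2*49)) = -43*(126 + (-9 - 7 + 98)) = -43*(126 + 82) = -43*208 = -8944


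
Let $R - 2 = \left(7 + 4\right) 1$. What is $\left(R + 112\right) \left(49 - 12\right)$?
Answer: $4625$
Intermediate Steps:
$R = 13$ ($R = 2 + \left(7 + 4\right) 1 = 2 + 11 \cdot 1 = 2 + 11 = 13$)
$\left(R + 112\right) \left(49 - 12\right) = \left(13 + 112\right) \left(49 - 12\right) = 125 \left(49 - 12\right) = 125 \cdot 37 = 4625$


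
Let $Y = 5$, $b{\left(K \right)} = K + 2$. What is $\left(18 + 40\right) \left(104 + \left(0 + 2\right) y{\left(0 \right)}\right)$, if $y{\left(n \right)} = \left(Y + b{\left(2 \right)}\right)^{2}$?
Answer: $15428$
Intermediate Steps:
$b{\left(K \right)} = 2 + K$
$y{\left(n \right)} = 81$ ($y{\left(n \right)} = \left(5 + \left(2 + 2\right)\right)^{2} = \left(5 + 4\right)^{2} = 9^{2} = 81$)
$\left(18 + 40\right) \left(104 + \left(0 + 2\right) y{\left(0 \right)}\right) = \left(18 + 40\right) \left(104 + \left(0 + 2\right) 81\right) = 58 \left(104 + 2 \cdot 81\right) = 58 \left(104 + 162\right) = 58 \cdot 266 = 15428$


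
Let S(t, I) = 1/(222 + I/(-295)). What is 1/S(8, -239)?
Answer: 65729/295 ≈ 222.81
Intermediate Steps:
S(t, I) = 1/(222 - I/295) (S(t, I) = 1/(222 + I*(-1/295)) = 1/(222 - I/295))
1/S(8, -239) = 1/(-295/(-65490 - 239)) = 1/(-295/(-65729)) = 1/(-295*(-1/65729)) = 1/(295/65729) = 65729/295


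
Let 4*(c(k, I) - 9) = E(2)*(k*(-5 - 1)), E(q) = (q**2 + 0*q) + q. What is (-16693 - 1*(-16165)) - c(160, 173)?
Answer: 903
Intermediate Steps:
E(q) = q + q**2 (E(q) = (q**2 + 0) + q = q**2 + q = q + q**2)
c(k, I) = 9 - 9*k (c(k, I) = 9 + ((2*(1 + 2))*(k*(-5 - 1)))/4 = 9 + ((2*3)*(k*(-6)))/4 = 9 + (6*(-6*k))/4 = 9 + (-36*k)/4 = 9 - 9*k)
(-16693 - 1*(-16165)) - c(160, 173) = (-16693 - 1*(-16165)) - (9 - 9*160) = (-16693 + 16165) - (9 - 1440) = -528 - 1*(-1431) = -528 + 1431 = 903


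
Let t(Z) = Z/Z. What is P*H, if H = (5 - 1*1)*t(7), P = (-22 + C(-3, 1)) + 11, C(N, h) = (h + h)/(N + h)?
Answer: -48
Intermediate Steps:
C(N, h) = 2*h/(N + h) (C(N, h) = (2*h)/(N + h) = 2*h/(N + h))
t(Z) = 1
P = -12 (P = (-22 + 2*1/(-3 + 1)) + 11 = (-22 + 2*1/(-2)) + 11 = (-22 + 2*1*(-½)) + 11 = (-22 - 1) + 11 = -23 + 11 = -12)
H = 4 (H = (5 - 1*1)*1 = (5 - 1)*1 = 4*1 = 4)
P*H = -12*4 = -48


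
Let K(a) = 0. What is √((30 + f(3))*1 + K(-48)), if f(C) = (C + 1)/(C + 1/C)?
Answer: 2*√195/5 ≈ 5.5857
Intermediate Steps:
f(C) = (1 + C)/(C + 1/C)
√((30 + f(3))*1 + K(-48)) = √((30 + 3*(1 + 3)/(1 + 3²))*1 + 0) = √((30 + 3*4/(1 + 9))*1 + 0) = √((30 + 3*4/10)*1 + 0) = √((30 + 3*(⅒)*4)*1 + 0) = √((30 + 6/5)*1 + 0) = √((156/5)*1 + 0) = √(156/5 + 0) = √(156/5) = 2*√195/5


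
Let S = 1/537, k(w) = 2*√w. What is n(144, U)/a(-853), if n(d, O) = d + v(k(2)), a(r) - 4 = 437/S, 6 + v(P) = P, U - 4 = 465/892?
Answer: 138/234673 + 2*√2/234673 ≈ 0.00060011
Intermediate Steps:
U = 4033/892 (U = 4 + 465/892 = 4033/892 ≈ 4.5213)
v(P) = -6 + P
S = 1/537 ≈ 0.0018622
a(r) = 234673 (a(r) = 4 + 437/(1/537) = 4 + 437*537 = 4 + 234669 = 234673)
n(d, O) = -6 + d + 2*√2 (n(d, O) = d + (-6 + 2*√2) = -6 + d + 2*√2)
n(144, U)/a(-853) = (-6 + 144 + 2*√2)/234673 = (138 + 2*√2)*(1/234673) = 138/234673 + 2*√2/234673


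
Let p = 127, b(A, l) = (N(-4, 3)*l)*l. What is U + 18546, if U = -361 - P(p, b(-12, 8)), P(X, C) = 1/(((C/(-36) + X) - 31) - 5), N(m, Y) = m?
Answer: 16057346/883 ≈ 18185.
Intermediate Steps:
b(A, l) = -4*l**2 (b(A, l) = (-4*l)*l = -4*l**2)
P(X, C) = 1/(-36 + X - C/36) (P(X, C) = 1/(((C*(-1/36) + X) - 31) - 5) = 1/(((-C/36 + X) - 31) - 5) = 1/(((X - C/36) - 31) - 5) = 1/((-31 + X - C/36) - 5) = 1/(-36 + X - C/36))
U = -318772/883 (U = -361 - (-36)/(1296 - 4*8**2 - 36*127) = -361 - (-36)/(1296 - 4*64 - 4572) = -361 - (-36)/(1296 - 256 - 4572) = -361 - (-36)/(-3532) = -361 - (-36)*(-1)/3532 = -361 - 1*9/883 = -361 - 9/883 = -318772/883 ≈ -361.01)
U + 18546 = -318772/883 + 18546 = 16057346/883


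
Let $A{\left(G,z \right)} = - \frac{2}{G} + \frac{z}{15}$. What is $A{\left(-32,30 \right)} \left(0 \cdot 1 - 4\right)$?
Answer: $- \frac{33}{4} \approx -8.25$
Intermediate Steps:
$A{\left(G,z \right)} = - \frac{2}{G} + \frac{z}{15}$ ($A{\left(G,z \right)} = - \frac{2}{G} + z \frac{1}{15} = - \frac{2}{G} + \frac{z}{15}$)
$A{\left(-32,30 \right)} \left(0 \cdot 1 - 4\right) = \left(- \frac{2}{-32} + \frac{1}{15} \cdot 30\right) \left(0 \cdot 1 - 4\right) = \left(\left(-2\right) \left(- \frac{1}{32}\right) + 2\right) \left(0 - 4\right) = \left(\frac{1}{16} + 2\right) \left(-4\right) = \frac{33}{16} \left(-4\right) = - \frac{33}{4}$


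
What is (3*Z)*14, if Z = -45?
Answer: -1890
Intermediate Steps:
(3*Z)*14 = (3*(-45))*14 = -135*14 = -1890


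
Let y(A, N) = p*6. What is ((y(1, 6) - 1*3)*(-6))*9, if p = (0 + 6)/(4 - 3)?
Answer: -1782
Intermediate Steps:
p = 6 (p = 6/1 = 6*1 = 6)
y(A, N) = 36 (y(A, N) = 6*6 = 36)
((y(1, 6) - 1*3)*(-6))*9 = ((36 - 1*3)*(-6))*9 = ((36 - 3)*(-6))*9 = (33*(-6))*9 = -198*9 = -1782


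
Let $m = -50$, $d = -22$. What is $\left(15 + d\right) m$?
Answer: $350$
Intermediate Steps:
$\left(15 + d\right) m = \left(15 - 22\right) \left(-50\right) = \left(-7\right) \left(-50\right) = 350$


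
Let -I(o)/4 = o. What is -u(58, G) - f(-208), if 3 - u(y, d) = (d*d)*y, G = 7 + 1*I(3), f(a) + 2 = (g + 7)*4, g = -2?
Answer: 1429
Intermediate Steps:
I(o) = -4*o
f(a) = 18 (f(a) = -2 + (-2 + 7)*4 = -2 + 5*4 = -2 + 20 = 18)
G = -5 (G = 7 + 1*(-4*3) = 7 + 1*(-12) = 7 - 12 = -5)
u(y, d) = 3 - y*d**2 (u(y, d) = 3 - d*d*y = 3 - d**2*y = 3 - y*d**2)
-u(58, G) - f(-208) = -(3 - 1*58*(-5)**2) - 1*18 = -(3 - 1*58*25) - 18 = -(3 - 1450) - 18 = -1*(-1447) - 18 = 1447 - 18 = 1429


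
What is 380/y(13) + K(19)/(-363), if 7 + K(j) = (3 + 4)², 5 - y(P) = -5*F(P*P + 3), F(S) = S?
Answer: 6774/20933 ≈ 0.32360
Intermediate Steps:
y(P) = 20 + 5*P² (y(P) = 5 - (-5)*(P*P + 3) = 5 - (-5)*(P² + 3) = 5 - (-5)*(3 + P²) = 5 - (-15 - 5*P²) = 5 + (15 + 5*P²) = 20 + 5*P²)
K(j) = 42 (K(j) = -7 + (3 + 4)² = -7 + 7² = -7 + 49 = 42)
380/y(13) + K(19)/(-363) = 380/(20 + 5*13²) + 42/(-363) = 380/(20 + 5*169) + 42*(-1/363) = 380/(20 + 845) - 14/121 = 380/865 - 14/121 = 380*(1/865) - 14/121 = 76/173 - 14/121 = 6774/20933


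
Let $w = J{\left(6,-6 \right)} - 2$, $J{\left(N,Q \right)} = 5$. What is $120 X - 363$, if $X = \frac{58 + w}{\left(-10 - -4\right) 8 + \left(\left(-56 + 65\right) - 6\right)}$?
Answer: $- \frac{1577}{3} \approx -525.67$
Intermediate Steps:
$w = 3$ ($w = 5 - 2 = 3$)
$X = - \frac{61}{45}$ ($X = \frac{58 + 3}{\left(-10 - -4\right) 8 + \left(\left(-56 + 65\right) - 6\right)} = \frac{61}{\left(-10 + 4\right) 8 + \left(9 - 6\right)} = \frac{61}{\left(-6\right) 8 + 3} = \frac{61}{-48 + 3} = \frac{61}{-45} = 61 \left(- \frac{1}{45}\right) = - \frac{61}{45} \approx -1.3556$)
$120 X - 363 = 120 \left(- \frac{61}{45}\right) - 363 = - \frac{488}{3} - 363 = - \frac{1577}{3}$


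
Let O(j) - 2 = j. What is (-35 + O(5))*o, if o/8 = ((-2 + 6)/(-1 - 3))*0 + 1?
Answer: -224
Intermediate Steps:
O(j) = 2 + j
o = 8 (o = 8*(((-2 + 6)/(-1 - 3))*0 + 1) = 8*((4/(-4))*0 + 1) = 8*((4*(-¼))*0 + 1) = 8*(-1*0 + 1) = 8*(0 + 1) = 8*1 = 8)
(-35 + O(5))*o = (-35 + (2 + 5))*8 = (-35 + 7)*8 = -28*8 = -224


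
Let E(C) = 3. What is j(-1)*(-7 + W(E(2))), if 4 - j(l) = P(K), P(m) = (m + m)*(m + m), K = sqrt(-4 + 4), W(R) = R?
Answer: -16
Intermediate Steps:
K = 0 (K = sqrt(0) = 0)
P(m) = 4*m**2 (P(m) = (2*m)*(2*m) = 4*m**2)
j(l) = 4 (j(l) = 4 - 4*0**2 = 4 - 4*0 = 4 - 1*0 = 4 + 0 = 4)
j(-1)*(-7 + W(E(2))) = 4*(-7 + 3) = 4*(-4) = -16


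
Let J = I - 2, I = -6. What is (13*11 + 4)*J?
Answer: -1176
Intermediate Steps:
J = -8 (J = -6 - 2 = -8)
(13*11 + 4)*J = (13*11 + 4)*(-8) = (143 + 4)*(-8) = 147*(-8) = -1176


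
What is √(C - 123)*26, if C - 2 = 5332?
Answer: 78*√579 ≈ 1876.9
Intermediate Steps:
C = 5334 (C = 2 + 5332 = 5334)
√(C - 123)*26 = √(5334 - 123)*26 = √5211*26 = (3*√579)*26 = 78*√579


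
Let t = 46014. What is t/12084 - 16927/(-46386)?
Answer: 97456303/23355351 ≈ 4.1728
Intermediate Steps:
t/12084 - 16927/(-46386) = 46014/12084 - 16927/(-46386) = 46014*(1/12084) - 16927*(-1/46386) = 7669/2014 + 16927/46386 = 97456303/23355351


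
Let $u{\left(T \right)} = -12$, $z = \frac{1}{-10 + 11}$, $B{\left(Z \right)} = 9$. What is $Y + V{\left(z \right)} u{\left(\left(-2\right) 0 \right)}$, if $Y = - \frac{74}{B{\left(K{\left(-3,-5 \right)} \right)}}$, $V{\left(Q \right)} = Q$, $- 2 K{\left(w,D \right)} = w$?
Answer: $- \frac{182}{9} \approx -20.222$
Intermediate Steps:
$K{\left(w,D \right)} = - \frac{w}{2}$
$z = 1$ ($z = 1^{-1} = 1$)
$Y = - \frac{74}{9} \approx -8.2222$
$Y + V{\left(z \right)} u{\left(\left(-2\right) 0 \right)} = - \frac{74}{9} + 1 \left(-12\right) = - \frac{74}{9} - 12 = - \frac{182}{9}$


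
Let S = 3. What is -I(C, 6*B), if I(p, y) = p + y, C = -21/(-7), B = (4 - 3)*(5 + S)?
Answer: -51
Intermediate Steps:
B = 8 (B = (4 - 3)*(5 + 3) = 1*8 = 8)
C = 3 (C = -21*(-⅐) = 3)
-I(C, 6*B) = -(3 + 6*8) = -(3 + 48) = -1*51 = -51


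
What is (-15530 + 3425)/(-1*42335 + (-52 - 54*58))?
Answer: 4035/15173 ≈ 0.26593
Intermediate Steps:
(-15530 + 3425)/(-1*42335 + (-52 - 54*58)) = -12105/(-42335 + (-52 - 3132)) = -12105/(-42335 - 3184) = -12105/(-45519) = -12105*(-1/45519) = 4035/15173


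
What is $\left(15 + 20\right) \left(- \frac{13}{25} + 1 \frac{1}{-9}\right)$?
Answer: $- \frac{994}{45} \approx -22.089$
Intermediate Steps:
$\left(15 + 20\right) \left(- \frac{13}{25} + 1 \frac{1}{-9}\right) = 35 \left(\left(-13\right) \frac{1}{25} + 1 \left(- \frac{1}{9}\right)\right) = 35 \left(- \frac{13}{25} - \frac{1}{9}\right) = 35 \left(- \frac{142}{225}\right) = - \frac{994}{45}$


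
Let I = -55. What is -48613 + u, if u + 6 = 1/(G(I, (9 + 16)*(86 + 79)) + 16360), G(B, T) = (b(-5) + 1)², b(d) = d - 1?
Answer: -796622314/16385 ≈ -48619.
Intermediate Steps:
b(d) = -1 + d
G(B, T) = 25 (G(B, T) = ((-1 - 5) + 1)² = (-6 + 1)² = (-5)² = 25)
u = -98309/16385 (u = -6 + 1/(25 + 16360) = -6 + 1/16385 = -98309/16385 ≈ -5.9999)
-48613 + u = -48613 - 98309/16385 = -796622314/16385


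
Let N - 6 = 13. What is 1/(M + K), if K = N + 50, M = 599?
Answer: 1/668 ≈ 0.0014970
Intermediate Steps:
N = 19 (N = 6 + 13 = 19)
K = 69 (K = 19 + 50 = 69)
1/(M + K) = 1/(599 + 69) = 1/668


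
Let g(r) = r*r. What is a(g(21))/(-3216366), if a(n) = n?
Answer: -49/357374 ≈ -0.00013711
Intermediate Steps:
g(r) = r²
a(g(21))/(-3216366) = 21²/(-3216366) = 441*(-1/3216366) = -49/357374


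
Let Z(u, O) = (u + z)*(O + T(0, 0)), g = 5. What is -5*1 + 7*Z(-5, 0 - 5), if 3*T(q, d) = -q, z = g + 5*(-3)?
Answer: 520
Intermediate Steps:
z = -10 (z = 5 + 5*(-3) = 5 - 15 = -10)
T(q, d) = -q/3 (T(q, d) = (-q)/3 = -q/3)
Z(u, O) = O*(-10 + u) (Z(u, O) = (u - 10)*(O - ⅓*0) = (-10 + u)*(O + 0) = (-10 + u)*O = O*(-10 + u))
-5*1 + 7*Z(-5, 0 - 5) = -5*1 + 7*((0 - 5)*(-10 - 5)) = -5 + 7*(-5*(-15)) = -5 + 7*75 = -5 + 525 = 520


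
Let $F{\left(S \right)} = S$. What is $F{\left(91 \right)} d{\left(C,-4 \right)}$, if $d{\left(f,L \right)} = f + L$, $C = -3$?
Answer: $-637$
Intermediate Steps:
$d{\left(f,L \right)} = L + f$
$F{\left(91 \right)} d{\left(C,-4 \right)} = 91 \left(-4 - 3\right) = 91 \left(-7\right) = -637$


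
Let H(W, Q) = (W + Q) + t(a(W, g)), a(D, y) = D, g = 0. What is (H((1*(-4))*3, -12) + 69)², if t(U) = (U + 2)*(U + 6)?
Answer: 11025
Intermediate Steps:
t(U) = (2 + U)*(6 + U)
H(W, Q) = 12 + Q + W² + 9*W (H(W, Q) = (W + Q) + (12 + W² + 8*W) = (Q + W) + (12 + W² + 8*W) = 12 + Q + W² + 9*W)
(H((1*(-4))*3, -12) + 69)² = ((12 - 12 + ((1*(-4))*3)² + 9*((1*(-4))*3)) + 69)² = ((12 - 12 + (-4*3)² + 9*(-4*3)) + 69)² = ((12 - 12 + (-12)² + 9*(-12)) + 69)² = ((12 - 12 + 144 - 108) + 69)² = (36 + 69)² = 105² = 11025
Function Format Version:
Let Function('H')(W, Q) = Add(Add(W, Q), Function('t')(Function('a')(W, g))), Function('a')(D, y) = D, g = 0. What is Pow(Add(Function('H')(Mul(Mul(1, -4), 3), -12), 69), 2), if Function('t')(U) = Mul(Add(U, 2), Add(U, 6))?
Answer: 11025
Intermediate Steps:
Function('t')(U) = Mul(Add(2, U), Add(6, U))
Function('H')(W, Q) = Add(12, Q, Pow(W, 2), Mul(9, W)) (Function('H')(W, Q) = Add(Add(W, Q), Add(12, Pow(W, 2), Mul(8, W))) = Add(Add(Q, W), Add(12, Pow(W, 2), Mul(8, W))) = Add(12, Q, Pow(W, 2), Mul(9, W)))
Pow(Add(Function('H')(Mul(Mul(1, -4), 3), -12), 69), 2) = Pow(Add(Add(12, -12, Pow(Mul(Mul(1, -4), 3), 2), Mul(9, Mul(Mul(1, -4), 3))), 69), 2) = Pow(Add(Add(12, -12, Pow(Mul(-4, 3), 2), Mul(9, Mul(-4, 3))), 69), 2) = Pow(Add(Add(12, -12, Pow(-12, 2), Mul(9, -12)), 69), 2) = Pow(Add(Add(12, -12, 144, -108), 69), 2) = Pow(Add(36, 69), 2) = Pow(105, 2) = 11025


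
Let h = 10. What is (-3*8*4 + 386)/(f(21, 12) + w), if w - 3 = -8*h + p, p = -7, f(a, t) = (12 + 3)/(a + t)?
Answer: -3190/919 ≈ -3.4712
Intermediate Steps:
f(a, t) = 15/(a + t)
w = -84 (w = 3 + (-8*10 - 7) = 3 + (-80 - 7) = 3 - 87 = -84)
(-3*8*4 + 386)/(f(21, 12) + w) = (-3*8*4 + 386)/(15/(21 + 12) - 84) = (-24*4 + 386)/(15/33 - 84) = (-96 + 386)/(15*(1/33) - 84) = 290/(5/11 - 84) = 290/(-919/11) = 290*(-11/919) = -3190/919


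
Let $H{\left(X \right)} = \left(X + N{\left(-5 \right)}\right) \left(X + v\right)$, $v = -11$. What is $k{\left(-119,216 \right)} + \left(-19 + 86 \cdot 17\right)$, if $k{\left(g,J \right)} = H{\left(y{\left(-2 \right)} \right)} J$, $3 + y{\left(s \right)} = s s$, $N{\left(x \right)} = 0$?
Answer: $-717$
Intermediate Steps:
$y{\left(s \right)} = -3 + s^{2}$ ($y{\left(s \right)} = -3 + s s = -3 + s^{2}$)
$H{\left(X \right)} = X \left(-11 + X\right)$ ($H{\left(X \right)} = \left(X + 0\right) \left(X - 11\right) = X \left(-11 + X\right)$)
$k{\left(g,J \right)} = - 10 J$ ($k{\left(g,J \right)} = \left(-3 + \left(-2\right)^{2}\right) \left(-11 - \left(3 - \left(-2\right)^{2}\right)\right) J = \left(-3 + 4\right) \left(-11 + \left(-3 + 4\right)\right) J = 1 \left(-11 + 1\right) J = 1 \left(-10\right) J = - 10 J$)
$k{\left(-119,216 \right)} + \left(-19 + 86 \cdot 17\right) = \left(-10\right) 216 + \left(-19 + 86 \cdot 17\right) = -2160 + \left(-19 + 1462\right) = -2160 + 1443 = -717$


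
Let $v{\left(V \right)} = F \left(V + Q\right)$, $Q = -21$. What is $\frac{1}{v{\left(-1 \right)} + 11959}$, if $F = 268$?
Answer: $\frac{1}{6063} \approx 0.00016493$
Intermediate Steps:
$v{\left(V \right)} = -5628 + 268 V$ ($v{\left(V \right)} = 268 \left(V - 21\right) = 268 \left(-21 + V\right) = -5628 + 268 V$)
$\frac{1}{v{\left(-1 \right)} + 11959} = \frac{1}{\left(-5628 + 268 \left(-1\right)\right) + 11959} = \frac{1}{\left(-5628 - 268\right) + 11959} = \frac{1}{-5896 + 11959} = \frac{1}{6063}$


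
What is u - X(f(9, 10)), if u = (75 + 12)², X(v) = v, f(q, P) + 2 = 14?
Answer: 7557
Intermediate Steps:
f(q, P) = 12 (f(q, P) = -2 + 14 = 12)
u = 7569 (u = 87² = 7569)
u - X(f(9, 10)) = 7569 - 1*12 = 7569 - 12 = 7557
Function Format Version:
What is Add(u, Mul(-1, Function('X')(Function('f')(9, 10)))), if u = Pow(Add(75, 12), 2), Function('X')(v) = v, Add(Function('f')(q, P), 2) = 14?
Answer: 7557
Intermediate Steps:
Function('f')(q, P) = 12 (Function('f')(q, P) = Add(-2, 14) = 12)
u = 7569 (u = Pow(87, 2) = 7569)
Add(u, Mul(-1, Function('X')(Function('f')(9, 10)))) = Add(7569, Mul(-1, 12)) = Add(7569, -12) = 7557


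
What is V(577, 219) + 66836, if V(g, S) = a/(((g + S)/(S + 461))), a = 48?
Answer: 13308524/199 ≈ 66877.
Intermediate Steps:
V(g, S) = 48*(461 + S)/(S + g) (V(g, S) = 48/(((g + S)/(S + 461))) = 48/(((S + g)/(461 + S))) = 48*((461 + S)/(S + g)) = 48*(461 + S)/(S + g))
V(577, 219) + 66836 = 48*(461 + 219)/(219 + 577) + 66836 = 48*680/796 + 66836 = 48*(1/796)*680 + 66836 = 8160/199 + 66836 = 13308524/199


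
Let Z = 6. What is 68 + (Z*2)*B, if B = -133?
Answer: -1528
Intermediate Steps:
68 + (Z*2)*B = 68 + (6*2)*(-133) = 68 + 12*(-133) = 68 - 1596 = -1528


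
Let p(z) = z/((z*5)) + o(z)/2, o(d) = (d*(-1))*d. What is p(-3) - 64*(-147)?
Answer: 94037/10 ≈ 9403.7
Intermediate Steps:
o(d) = -d² (o(d) = (-d)*d = -d²)
p(z) = ⅕ - z²/2 (p(z) = z/((z*5)) - z²/2 = z/((5*z)) - z²*(½) = z*(1/(5*z)) - z²/2 = ⅕ - z²/2)
p(-3) - 64*(-147) = (⅕ - ½*(-3)²) - 64*(-147) = (⅕ - ½*9) + 9408 = (⅕ - 9/2) + 9408 = -43/10 + 9408 = 94037/10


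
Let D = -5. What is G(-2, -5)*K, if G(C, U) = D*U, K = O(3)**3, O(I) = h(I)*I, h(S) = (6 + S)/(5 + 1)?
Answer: 18225/8 ≈ 2278.1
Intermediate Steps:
h(S) = 1 + S/6 (h(S) = (6 + S)/6 = (6 + S)*(1/6) = 1 + S/6)
O(I) = I*(1 + I/6) (O(I) = (1 + I/6)*I = I*(1 + I/6))
K = 729/8 (K = ((1/6)*3*(6 + 3))**3 = ((1/6)*3*9)**3 = (9/2)**3 = 729/8 ≈ 91.125)
G(C, U) = -5*U
G(-2, -5)*K = -5*(-5)*(729/8) = 25*(729/8) = 18225/8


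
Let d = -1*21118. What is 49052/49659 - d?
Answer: 1048747814/49659 ≈ 21119.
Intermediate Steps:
d = -21118
49052/49659 - d = 49052/49659 - 1*(-21118) = 49052*(1/49659) + 21118 = 49052/49659 + 21118 = 1048747814/49659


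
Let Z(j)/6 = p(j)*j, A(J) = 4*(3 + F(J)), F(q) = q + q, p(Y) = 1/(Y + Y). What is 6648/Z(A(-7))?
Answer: 2216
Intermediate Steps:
p(Y) = 1/(2*Y)
F(q) = 2*q
A(J) = 12 + 8*J (A(J) = 4*(3 + 2*J) = 12 + 8*J)
Z(j) = 3 (Z(j) = 6*((1/(2*j))*j) = 6*(½) = 3)
6648/Z(A(-7)) = 6648/3 = 6648*(⅓) = 2216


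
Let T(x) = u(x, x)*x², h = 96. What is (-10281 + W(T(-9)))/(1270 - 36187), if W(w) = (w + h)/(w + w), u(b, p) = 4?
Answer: 555139/1885518 ≈ 0.29442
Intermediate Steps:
T(x) = 4*x²
W(w) = (96 + w)/(2*w) (W(w) = (w + 96)/(w + w) = (96 + w)/((2*w)) = (96 + w)*(1/(2*w)) = (96 + w)/(2*w))
(-10281 + W(T(-9)))/(1270 - 36187) = (-10281 + (96 + 4*(-9)²)/(2*((4*(-9)²))))/(1270 - 36187) = (-10281 + (96 + 4*81)/(2*((4*81))))/(-34917) = (-10281 + (½)*(96 + 324)/324)*(-1/34917) = (-10281 + (½)*(1/324)*420)*(-1/34917) = (-10281 + 35/54)*(-1/34917) = -555139/54*(-1/34917) = 555139/1885518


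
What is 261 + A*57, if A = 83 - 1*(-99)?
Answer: 10635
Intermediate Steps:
A = 182 (A = 83 + 99 = 182)
261 + A*57 = 261 + 182*57 = 261 + 10374 = 10635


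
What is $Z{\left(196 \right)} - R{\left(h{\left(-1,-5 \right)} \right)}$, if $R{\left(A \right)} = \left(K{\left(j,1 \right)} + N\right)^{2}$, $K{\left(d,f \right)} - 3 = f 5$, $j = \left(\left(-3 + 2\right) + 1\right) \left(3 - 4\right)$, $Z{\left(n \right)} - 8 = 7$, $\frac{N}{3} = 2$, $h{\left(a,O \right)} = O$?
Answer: $-181$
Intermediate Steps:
$N = 6$ ($N = 3 \cdot 2 = 6$)
$Z{\left(n \right)} = 15$ ($Z{\left(n \right)} = 8 + 7 = 15$)
$j = 0$ ($j = \left(-1 + 1\right) \left(-1\right) = 0 \left(-1\right) = 0$)
$K{\left(d,f \right)} = 3 + 5 f$ ($K{\left(d,f \right)} = 3 + f 5 = 3 + 5 f$)
$R{\left(A \right)} = 196$ ($R{\left(A \right)} = \left(\left(3 + 5 \cdot 1\right) + 6\right)^{2} = \left(\left(3 + 5\right) + 6\right)^{2} = \left(8 + 6\right)^{2} = 14^{2} = 196$)
$Z{\left(196 \right)} - R{\left(h{\left(-1,-5 \right)} \right)} = 15 - 196 = -181$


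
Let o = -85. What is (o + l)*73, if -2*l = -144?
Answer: -949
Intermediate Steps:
l = 72 (l = -½*(-144) = 72)
(o + l)*73 = (-85 + 72)*73 = -13*73 = -949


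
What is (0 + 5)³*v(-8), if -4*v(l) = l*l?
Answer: -2000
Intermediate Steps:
v(l) = -l²/4 (v(l) = -l*l/4 = -l²/4)
(0 + 5)³*v(-8) = (0 + 5)³*(-¼*(-8)²) = 5³*(-¼*64) = 125*(-16) = -2000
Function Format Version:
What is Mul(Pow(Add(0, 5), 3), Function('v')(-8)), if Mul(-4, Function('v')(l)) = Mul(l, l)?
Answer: -2000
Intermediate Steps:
Function('v')(l) = Mul(Rational(-1, 4), Pow(l, 2)) (Function('v')(l) = Mul(Rational(-1, 4), Mul(l, l)) = Mul(Rational(-1, 4), Pow(l, 2)))
Mul(Pow(Add(0, 5), 3), Function('v')(-8)) = Mul(Pow(Add(0, 5), 3), Mul(Rational(-1, 4), Pow(-8, 2))) = Mul(Pow(5, 3), Mul(Rational(-1, 4), 64)) = Mul(125, -16) = -2000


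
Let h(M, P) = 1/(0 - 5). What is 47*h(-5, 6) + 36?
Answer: 133/5 ≈ 26.600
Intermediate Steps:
h(M, P) = -⅕ (h(M, P) = 1/(-5) = -⅕)
47*h(-5, 6) + 36 = 47*(-⅕) + 36 = -47/5 + 36 = 133/5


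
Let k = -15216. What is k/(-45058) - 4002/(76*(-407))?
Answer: 162745857/348433514 ≈ 0.46708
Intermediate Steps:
k/(-45058) - 4002/(76*(-407)) = -15216/(-45058) - 4002/(76*(-407)) = -15216*(-1/45058) - 4002/(-30932) = 7608/22529 - 4002*(-1/30932) = 7608/22529 + 2001/15466 = 162745857/348433514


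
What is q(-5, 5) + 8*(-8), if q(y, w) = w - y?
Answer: -54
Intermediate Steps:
q(-5, 5) + 8*(-8) = (5 - 1*(-5)) + 8*(-8) = (5 + 5) - 64 = 10 - 64 = -54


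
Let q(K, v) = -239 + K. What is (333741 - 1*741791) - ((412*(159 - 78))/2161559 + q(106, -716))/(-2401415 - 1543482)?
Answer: -3479494423352759125/8527127614423 ≈ -4.0805e+5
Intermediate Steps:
(333741 - 1*741791) - ((412*(159 - 78))/2161559 + q(106, -716))/(-2401415 - 1543482) = (333741 - 1*741791) - ((412*(159 - 78))/2161559 + (-239 + 106))/(-2401415 - 1543482) = (333741 - 741791) - ((412*81)*(1/2161559) - 133)/(-3944897) = -408050 - (33372*(1/2161559) - 133)*(-1)/3944897 = -408050 - (33372/2161559 - 133)*(-1)/3944897 = -408050 - (-287453975)*(-1)/(2161559*3944897) = -408050 - 1*287453975/8527127614423 = -408050 - 287453975/8527127614423 = -3479494423352759125/8527127614423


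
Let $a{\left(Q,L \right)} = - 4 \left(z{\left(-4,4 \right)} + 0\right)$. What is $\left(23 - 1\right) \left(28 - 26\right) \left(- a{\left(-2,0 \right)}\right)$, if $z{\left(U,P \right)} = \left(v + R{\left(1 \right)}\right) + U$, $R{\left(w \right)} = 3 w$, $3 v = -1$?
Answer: $- \frac{704}{3} \approx -234.67$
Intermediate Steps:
$v = - \frac{1}{3}$ ($v = \frac{1}{3} \left(-1\right) = - \frac{1}{3} \approx -0.33333$)
$z{\left(U,P \right)} = \frac{8}{3} + U$ ($z{\left(U,P \right)} = \left(- \frac{1}{3} + 3 \cdot 1\right) + U = \left(- \frac{1}{3} + 3\right) + U = \frac{8}{3} + U$)
$a{\left(Q,L \right)} = \frac{16}{3}$ ($a{\left(Q,L \right)} = - 4 \left(\left(\frac{8}{3} - 4\right) + 0\right) = - 4 \left(- \frac{4}{3} + 0\right) = \left(-4\right) \left(- \frac{4}{3}\right) = \frac{16}{3}$)
$\left(23 - 1\right) \left(28 - 26\right) \left(- a{\left(-2,0 \right)}\right) = \left(23 - 1\right) \left(28 - 26\right) \left(\left(-1\right) \frac{16}{3}\right) = 22 \cdot 2 \left(- \frac{16}{3}\right) = 44 \left(- \frac{16}{3}\right) = - \frac{704}{3}$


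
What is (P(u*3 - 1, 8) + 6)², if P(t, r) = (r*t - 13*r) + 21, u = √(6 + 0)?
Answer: 10681 - 4080*√6 ≈ 687.08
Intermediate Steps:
u = √6 ≈ 2.4495
P(t, r) = 21 - 13*r + r*t (P(t, r) = (-13*r + r*t) + 21 = 21 - 13*r + r*t)
(P(u*3 - 1, 8) + 6)² = ((21 - 13*8 + 8*(√6*3 - 1)) + 6)² = ((21 - 104 + 8*(3*√6 - 1)) + 6)² = ((21 - 104 + 8*(-1 + 3*√6)) + 6)² = ((21 - 104 + (-8 + 24*√6)) + 6)² = ((-91 + 24*√6) + 6)² = (-85 + 24*√6)²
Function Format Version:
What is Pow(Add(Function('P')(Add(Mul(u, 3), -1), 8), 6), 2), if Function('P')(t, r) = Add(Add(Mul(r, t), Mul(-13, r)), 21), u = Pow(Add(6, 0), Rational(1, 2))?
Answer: Add(10681, Mul(-4080, Pow(6, Rational(1, 2)))) ≈ 687.08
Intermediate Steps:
u = Pow(6, Rational(1, 2)) ≈ 2.4495
Function('P')(t, r) = Add(21, Mul(-13, r), Mul(r, t)) (Function('P')(t, r) = Add(Add(Mul(-13, r), Mul(r, t)), 21) = Add(21, Mul(-13, r), Mul(r, t)))
Pow(Add(Function('P')(Add(Mul(u, 3), -1), 8), 6), 2) = Pow(Add(Add(21, Mul(-13, 8), Mul(8, Add(Mul(Pow(6, Rational(1, 2)), 3), -1))), 6), 2) = Pow(Add(Add(21, -104, Mul(8, Add(Mul(3, Pow(6, Rational(1, 2))), -1))), 6), 2) = Pow(Add(Add(21, -104, Mul(8, Add(-1, Mul(3, Pow(6, Rational(1, 2)))))), 6), 2) = Pow(Add(Add(21, -104, Add(-8, Mul(24, Pow(6, Rational(1, 2))))), 6), 2) = Pow(Add(Add(-91, Mul(24, Pow(6, Rational(1, 2)))), 6), 2) = Pow(Add(-85, Mul(24, Pow(6, Rational(1, 2)))), 2)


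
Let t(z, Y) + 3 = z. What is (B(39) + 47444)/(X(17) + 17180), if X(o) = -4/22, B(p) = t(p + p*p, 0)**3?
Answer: 41520634507/188978 ≈ 2.1971e+5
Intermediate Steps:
t(z, Y) = -3 + z
B(p) = (-3 + p + p**2)**3 (B(p) = (-3 + (p + p*p))**3 = (-3 + (p + p**2))**3 = (-3 + p + p**2)**3)
X(o) = -2/11 (X(o) = -4*1/22 = -2/11)
(B(39) + 47444)/(X(17) + 17180) = ((-3 + 39*(1 + 39))**3 + 47444)/(-2/11 + 17180) = ((-3 + 39*40)**3 + 47444)/(188978/11) = ((-3 + 1560)**3 + 47444)*(11/188978) = (1557**3 + 47444)*(11/188978) = (3774555693 + 47444)*(11/188978) = 3774603137*(11/188978) = 41520634507/188978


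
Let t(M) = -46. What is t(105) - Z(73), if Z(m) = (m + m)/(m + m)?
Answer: -47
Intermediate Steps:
Z(m) = 1 (Z(m) = (2*m)/((2*m)) = (2*m)*(1/(2*m)) = 1)
t(105) - Z(73) = -46 - 1*1 = -46 - 1 = -47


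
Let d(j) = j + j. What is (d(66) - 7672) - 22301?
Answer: -29841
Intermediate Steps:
d(j) = 2*j
(d(66) - 7672) - 22301 = (2*66 - 7672) - 22301 = (132 - 7672) - 22301 = -7540 - 22301 = -29841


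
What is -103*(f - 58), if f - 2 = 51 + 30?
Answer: -2575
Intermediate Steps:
f = 83 (f = 2 + (51 + 30) = 2 + 81 = 83)
-103*(f - 58) = -103*(83 - 58) = -103*25 = -2575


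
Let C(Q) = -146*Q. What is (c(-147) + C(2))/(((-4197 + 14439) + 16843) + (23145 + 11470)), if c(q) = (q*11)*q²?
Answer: -6988409/12340 ≈ -566.32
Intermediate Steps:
c(q) = 11*q³ (c(q) = (11*q)*q² = 11*q³)
(c(-147) + C(2))/(((-4197 + 14439) + 16843) + (23145 + 11470)) = (11*(-147)³ - 146*2)/(((-4197 + 14439) + 16843) + (23145 + 11470)) = (11*(-3176523) - 292)/((10242 + 16843) + 34615) = (-34941753 - 292)/(27085 + 34615) = -34942045/61700 = -34942045*1/61700 = -6988409/12340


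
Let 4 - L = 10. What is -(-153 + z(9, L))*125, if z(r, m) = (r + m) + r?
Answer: 17625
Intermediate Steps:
L = -6 (L = 4 - 1*10 = 4 - 10 = -6)
z(r, m) = m + 2*r (z(r, m) = (m + r) + r = m + 2*r)
-(-153 + z(9, L))*125 = -(-153 + (-6 + 2*9))*125 = -(-153 + (-6 + 18))*125 = -(-153 + 12)*125 = -(-141)*125 = -1*(-17625) = 17625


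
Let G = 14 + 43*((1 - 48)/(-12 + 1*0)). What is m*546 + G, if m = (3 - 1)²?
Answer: 28397/12 ≈ 2366.4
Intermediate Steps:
m = 4 (m = 2² = 4)
G = 2189/12 (G = 14 + 43*(-47/(-12 + 0)) = 14 + 43*(-47/(-12)) = 14 + 43*(-47*(-1/12)) = 14 + 43*(47/12) = 14 + 2021/12 = 2189/12 ≈ 182.42)
m*546 + G = 4*546 + 2189/12 = 2184 + 2189/12 = 28397/12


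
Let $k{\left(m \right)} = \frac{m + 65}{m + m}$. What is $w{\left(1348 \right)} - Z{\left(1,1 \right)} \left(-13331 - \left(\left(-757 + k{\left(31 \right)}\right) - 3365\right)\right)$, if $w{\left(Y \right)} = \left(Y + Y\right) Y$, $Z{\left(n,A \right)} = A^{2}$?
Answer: $\frac{112945975}{31} \approx 3.6434 \cdot 10^{6}$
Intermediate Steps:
$k{\left(m \right)} = \frac{65 + m}{2 m}$
$w{\left(Y \right)} = 2 Y^{2}$ ($w{\left(Y \right)} = 2 Y Y = 2 Y^{2}$)
$w{\left(1348 \right)} - Z{\left(1,1 \right)} \left(-13331 - \left(\left(-757 + k{\left(31 \right)}\right) - 3365\right)\right) = 2 \cdot 1348^{2} - 1^{2} \left(-13331 - \left(\left(-757 + \frac{65 + 31}{2 \cdot 31}\right) - 3365\right)\right) = 2 \cdot 1817104 - 1 \left(-13331 - \left(\left(-757 + \frac{1}{2} \cdot \frac{1}{31} \cdot 96\right) - 3365\right)\right) = 3634208 - 1 \left(-13331 - \left(\left(-757 + \frac{48}{31}\right) - 3365\right)\right) = 3634208 - 1 \left(-13331 - \left(- \frac{23419}{31} - 3365\right)\right) = 3634208 - 1 \left(-13331 - - \frac{127734}{31}\right) = 3634208 - 1 \left(-13331 + \frac{127734}{31}\right) = 3634208 - 1 \left(- \frac{285527}{31}\right) = 3634208 - - \frac{285527}{31} = 3634208 + \frac{285527}{31} = \frac{112945975}{31}$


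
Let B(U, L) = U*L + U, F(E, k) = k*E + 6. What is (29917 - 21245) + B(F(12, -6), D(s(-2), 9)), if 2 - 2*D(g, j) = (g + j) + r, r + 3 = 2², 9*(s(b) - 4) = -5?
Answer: 26951/3 ≈ 8983.7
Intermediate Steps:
s(b) = 31/9 (s(b) = 4 + (⅑)*(-5) = 4 - 5/9 = 31/9)
F(E, k) = 6 + E*k (F(E, k) = E*k + 6 = 6 + E*k)
r = 1 (r = -3 + 2² = -3 + 4 = 1)
D(g, j) = ½ - g/2 - j/2 (D(g, j) = 1 - ((g + j) + 1)/2 = 1 - (1 + g + j)/2 = 1 + (-½ - g/2 - j/2) = ½ - g/2 - j/2)
B(U, L) = U + L*U (B(U, L) = L*U + U = U + L*U)
(29917 - 21245) + B(F(12, -6), D(s(-2), 9)) = (29917 - 21245) + (6 + 12*(-6))*(1 + (½ - ½*31/9 - ½*9)) = 8672 + (6 - 72)*(1 + (½ - 31/18 - 9/2)) = 8672 - 66*(1 - 103/18) = 8672 - 66*(-85/18) = 8672 + 935/3 = 26951/3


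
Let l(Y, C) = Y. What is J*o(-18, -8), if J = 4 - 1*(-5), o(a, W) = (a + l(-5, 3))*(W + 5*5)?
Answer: -3519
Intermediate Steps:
o(a, W) = (-5 + a)*(25 + W) (o(a, W) = (a - 5)*(W + 5*5) = (-5 + a)*(W + 25) = (-5 + a)*(25 + W))
J = 9 (J = 4 + 5 = 9)
J*o(-18, -8) = 9*(-125 - 5*(-8) + 25*(-18) - 8*(-18)) = 9*(-125 + 40 - 450 + 144) = 9*(-391) = -3519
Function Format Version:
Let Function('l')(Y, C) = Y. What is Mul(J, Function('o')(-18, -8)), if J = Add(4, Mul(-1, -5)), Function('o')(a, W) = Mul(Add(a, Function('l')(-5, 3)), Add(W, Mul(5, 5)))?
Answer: -3519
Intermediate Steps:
Function('o')(a, W) = Mul(Add(-5, a), Add(25, W)) (Function('o')(a, W) = Mul(Add(a, -5), Add(W, Mul(5, 5))) = Mul(Add(-5, a), Add(W, 25)) = Mul(Add(-5, a), Add(25, W)))
J = 9 (J = Add(4, 5) = 9)
Mul(J, Function('o')(-18, -8)) = Mul(9, Add(-125, Mul(-5, -8), Mul(25, -18), Mul(-8, -18))) = Mul(9, Add(-125, 40, -450, 144)) = Mul(9, -391) = -3519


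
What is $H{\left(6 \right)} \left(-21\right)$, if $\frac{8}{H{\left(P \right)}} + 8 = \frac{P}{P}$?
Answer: $24$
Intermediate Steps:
$H{\left(P \right)} = - \frac{8}{7}$ ($H{\left(P \right)} = \frac{8}{-8 + \frac{P}{P}} = \frac{8}{-8 + 1} = \frac{8}{-7} = 8 \left(- \frac{1}{7}\right) = - \frac{8}{7}$)
$H{\left(6 \right)} \left(-21\right) = \left(- \frac{8}{7}\right) \left(-21\right) = 24$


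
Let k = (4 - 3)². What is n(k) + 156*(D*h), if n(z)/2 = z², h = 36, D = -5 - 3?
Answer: -44926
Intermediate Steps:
D = -8
k = 1 (k = 1² = 1)
n(z) = 2*z²
n(k) + 156*(D*h) = 2*1² + 156*(-8*36) = 2*1 + 156*(-288) = 2 - 44928 = -44926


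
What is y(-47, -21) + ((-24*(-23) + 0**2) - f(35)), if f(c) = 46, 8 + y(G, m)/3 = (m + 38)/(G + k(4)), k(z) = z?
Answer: 20675/43 ≈ 480.81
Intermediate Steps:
y(G, m) = -24 + 3*(38 + m)/(4 + G) (y(G, m) = -24 + 3*((m + 38)/(G + 4)) = -24 + 3*((38 + m)/(4 + G)) = -24 + 3*(38 + m)/(4 + G))
y(-47, -21) + ((-24*(-23) + 0**2) - f(35)) = 3*(6 - 21 - 8*(-47))/(4 - 47) + ((-24*(-23) + 0**2) - 1*46) = 3*(6 - 21 + 376)/(-43) + ((552 + 0) - 46) = 3*(-1/43)*361 + (552 - 46) = -1083/43 + 506 = 20675/43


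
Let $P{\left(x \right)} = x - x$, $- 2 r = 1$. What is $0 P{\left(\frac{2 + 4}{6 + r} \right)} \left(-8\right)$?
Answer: $0$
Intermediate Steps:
$r = - \frac{1}{2}$ ($r = \left(- \frac{1}{2}\right) 1 = - \frac{1}{2} \approx -0.5$)
$P{\left(x \right)} = 0$
$0 P{\left(\frac{2 + 4}{6 + r} \right)} \left(-8\right) = 0 \cdot 0 \left(-8\right) = 0 \left(-8\right) = 0$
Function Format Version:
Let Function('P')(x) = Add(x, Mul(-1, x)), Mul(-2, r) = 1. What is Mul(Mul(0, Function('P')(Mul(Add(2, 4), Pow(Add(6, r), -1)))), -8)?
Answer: 0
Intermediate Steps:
r = Rational(-1, 2) (r = Mul(Rational(-1, 2), 1) = Rational(-1, 2) ≈ -0.50000)
Function('P')(x) = 0
Mul(Mul(0, Function('P')(Mul(Add(2, 4), Pow(Add(6, r), -1)))), -8) = Mul(Mul(0, 0), -8) = Mul(0, -8) = 0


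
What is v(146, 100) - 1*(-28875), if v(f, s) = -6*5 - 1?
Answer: 28844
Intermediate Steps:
v(f, s) = -31 (v(f, s) = -30 - 1 = -31)
v(146, 100) - 1*(-28875) = -31 - 1*(-28875) = -31 + 28875 = 28844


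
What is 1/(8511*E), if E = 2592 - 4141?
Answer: -1/13183539 ≈ -7.5852e-8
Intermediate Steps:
E = -1549
1/(8511*E) = 1/(8511*(-1549)) = (1/8511)*(-1/1549) = -1/13183539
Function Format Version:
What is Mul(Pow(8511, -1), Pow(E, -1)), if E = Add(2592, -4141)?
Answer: Rational(-1, 13183539) ≈ -7.5852e-8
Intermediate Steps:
E = -1549
Mul(Pow(8511, -1), Pow(E, -1)) = Mul(Pow(8511, -1), Pow(-1549, -1)) = Mul(Rational(1, 8511), Rational(-1, 1549)) = Rational(-1, 13183539)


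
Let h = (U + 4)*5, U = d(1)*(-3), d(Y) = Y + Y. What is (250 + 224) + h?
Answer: 464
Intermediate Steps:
d(Y) = 2*Y
U = -6 (U = (2*1)*(-3) = 2*(-3) = -6)
h = -10 (h = (-6 + 4)*5 = -2*5 = -10)
(250 + 224) + h = (250 + 224) - 10 = 474 - 10 = 464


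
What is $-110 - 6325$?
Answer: $-6435$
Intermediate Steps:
$-110 - 6325 = -6435$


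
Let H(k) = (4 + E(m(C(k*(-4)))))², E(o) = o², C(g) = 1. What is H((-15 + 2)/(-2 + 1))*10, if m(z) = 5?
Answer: 8410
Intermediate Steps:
H(k) = 841 (H(k) = (4 + 5²)² = (4 + 25)² = 29² = 841)
H((-15 + 2)/(-2 + 1))*10 = 841*10 = 8410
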